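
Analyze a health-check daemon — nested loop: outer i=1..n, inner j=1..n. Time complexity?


Reasoning: n iterations times n iterations
Complexity: O(n^2)

O(n^2)


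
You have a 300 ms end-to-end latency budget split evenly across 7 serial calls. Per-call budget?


Formula: per_stage = total_budget / stages
per_stage = 300 / 7
per_stage = 42.86 ms

42.86 ms


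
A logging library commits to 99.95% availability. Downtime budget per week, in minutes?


Formula: allowed downtime = period * (100 - SLA) / 100
Period (week) = 10080 minutes
Unavailability fraction = (100 - 99.95) / 100
Allowed downtime = 10080 * (100 - 99.95) / 100
Allowed downtime = 5.04 minutes

5.04 minutes


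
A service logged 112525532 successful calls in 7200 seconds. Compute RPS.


Formula: throughput = requests / seconds
throughput = 112525532 / 7200
throughput = 15628.55 requests/second

15628.55 requests/second


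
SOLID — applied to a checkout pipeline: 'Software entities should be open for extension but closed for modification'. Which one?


This describes the Open/Closed Principle (OCP)

Open/Closed Principle (OCP)


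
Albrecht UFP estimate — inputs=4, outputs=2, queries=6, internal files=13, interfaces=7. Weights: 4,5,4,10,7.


UFP = EI*4 + EO*5 + EQ*4 + ILF*10 + EIF*7
UFP = 4*4 + 2*5 + 6*4 + 13*10 + 7*7
UFP = 16 + 10 + 24 + 130 + 49
UFP = 229

229


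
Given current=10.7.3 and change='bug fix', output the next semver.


Current: 10.7.3
Change category: 'bug fix' → patch bump
SemVer rule: patch bump → increment PATCH (MAJOR and MINOR unchanged)
New: 10.7.4

10.7.4


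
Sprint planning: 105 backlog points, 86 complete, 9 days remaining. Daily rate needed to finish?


Formula: Required rate = Remaining points / Days left
Remaining = 105 - 86 = 19 points
Required rate = 19 / 9 = 2.11 points/day

2.11 points/day


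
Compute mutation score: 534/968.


Mutation score = killed / total * 100
Mutation score = 534 / 968 * 100
Mutation score = 55.17%

55.17%


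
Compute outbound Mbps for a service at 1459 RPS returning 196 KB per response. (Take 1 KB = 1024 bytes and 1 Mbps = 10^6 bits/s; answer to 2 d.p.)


Formula: Mbps = payload_bytes * RPS * 8 / 1e6
Payload per request = 196 KB = 196 * 1024 = 200704 bytes
Total bytes/sec = 200704 * 1459 = 292827136
Total bits/sec = 292827136 * 8 = 2342617088
Mbps = 2342617088 / 1e6 = 2342.62

2342.62 Mbps


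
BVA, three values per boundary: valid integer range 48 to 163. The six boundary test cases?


Range: [48, 163]
Boundaries: just below min, min, min+1, max-1, max, just above max
Values: [47, 48, 49, 162, 163, 164]

[47, 48, 49, 162, 163, 164]


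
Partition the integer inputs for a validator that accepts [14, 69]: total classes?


Valid range: [14, 69]
Class 1: x < 14 — invalid
Class 2: 14 ≤ x ≤ 69 — valid
Class 3: x > 69 — invalid
Total equivalence classes: 3

3 equivalence classes


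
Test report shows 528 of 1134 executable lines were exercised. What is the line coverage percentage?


Coverage = covered / total * 100
Coverage = 528 / 1134 * 100
Coverage = 46.56%

46.56%


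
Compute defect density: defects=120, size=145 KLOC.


Defect density = defects / KLOC
Defect density = 120 / 145
Defect density = 0.828 defects/KLOC

0.828 defects/KLOC


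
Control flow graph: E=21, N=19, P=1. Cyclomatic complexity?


Formula: V(G) = E - N + 2P
V(G) = 21 - 19 + 2*1
V(G) = 2 + 2
V(G) = 4

4


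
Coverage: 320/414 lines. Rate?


Coverage = covered / total * 100
Coverage = 320 / 414 * 100
Coverage = 77.29%

77.29%


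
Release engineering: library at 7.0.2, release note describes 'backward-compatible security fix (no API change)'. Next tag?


Current: 7.0.2
Change category: 'backward-compatible security fix (no API change)' → patch bump
SemVer rule: patch bump → increment PATCH (MAJOR and MINOR unchanged)
New: 7.0.3

7.0.3


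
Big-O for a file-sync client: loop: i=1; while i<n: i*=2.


Reasoning: i doubles each step so iterations are log2(n)
Complexity: O(log n)

O(log n)


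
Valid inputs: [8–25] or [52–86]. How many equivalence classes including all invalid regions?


Valid ranges: [8,25] and [52,86]
Class 1: x < 8 — invalid
Class 2: 8 ≤ x ≤ 25 — valid
Class 3: 25 < x < 52 — invalid (gap between ranges)
Class 4: 52 ≤ x ≤ 86 — valid
Class 5: x > 86 — invalid
Total equivalence classes: 5

5 equivalence classes


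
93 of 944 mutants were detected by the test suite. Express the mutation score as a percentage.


Mutation score = killed / total * 100
Mutation score = 93 / 944 * 100
Mutation score = 9.85%

9.85%


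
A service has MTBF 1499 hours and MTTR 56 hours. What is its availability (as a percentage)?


Availability = MTBF / (MTBF + MTTR)
Availability = 1499 / (1499 + 56)
Availability = 1499 / 1555
Availability = 96.3987%

96.3987%


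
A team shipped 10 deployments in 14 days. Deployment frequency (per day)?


Formula: deployments per day = releases / days
= 10 / 14
= 0.714 deploys/day
(equivalently, 5.0 deploys/week)

0.714 deploys/day


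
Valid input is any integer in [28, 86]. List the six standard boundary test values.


Range: [28, 86]
Boundaries: just below min, min, min+1, max-1, max, just above max
Values: [27, 28, 29, 85, 86, 87]

[27, 28, 29, 85, 86, 87]


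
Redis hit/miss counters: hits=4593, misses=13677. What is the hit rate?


Formula: hit rate = hits / (hits + misses) * 100
hit rate = 4593 / (4593 + 13677) * 100
hit rate = 4593 / 18270 * 100
hit rate = 25.14%

25.14%


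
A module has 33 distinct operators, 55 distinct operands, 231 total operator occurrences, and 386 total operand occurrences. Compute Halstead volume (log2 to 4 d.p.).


Formula: V = N * log2(η), where N = N1 + N2 and η = η1 + η2
η = 33 + 55 = 88
N = 231 + 386 = 617
log2(88) ≈ 6.4594
V = 617 * 6.4594 = 3985.45

3985.45


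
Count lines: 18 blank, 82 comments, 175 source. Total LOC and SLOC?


Total LOC = blank + comment + code
Total LOC = 18 + 82 + 175 = 275
SLOC (source only) = code = 175

Total LOC: 275, SLOC: 175


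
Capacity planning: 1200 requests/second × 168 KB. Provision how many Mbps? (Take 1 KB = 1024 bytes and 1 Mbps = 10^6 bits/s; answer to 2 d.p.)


Formula: Mbps = payload_bytes * RPS * 8 / 1e6
Payload per request = 168 KB = 168 * 1024 = 172032 bytes
Total bytes/sec = 172032 * 1200 = 206438400
Total bits/sec = 206438400 * 8 = 1651507200
Mbps = 1651507200 / 1e6 = 1651.51

1651.51 Mbps


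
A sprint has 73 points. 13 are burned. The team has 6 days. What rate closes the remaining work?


Formula: Required rate = Remaining points / Days left
Remaining = 73 - 13 = 60 points
Required rate = 60 / 6 = 10.0 points/day

10.0 points/day


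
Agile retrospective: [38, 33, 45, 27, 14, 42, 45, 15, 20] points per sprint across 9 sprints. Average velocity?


Formula: Avg velocity = Total points / Number of sprints
Points: [38, 33, 45, 27, 14, 42, 45, 15, 20]
Sum = 38 + 33 + 45 + 27 + 14 + 42 + 45 + 15 + 20 = 279
Avg velocity = 279 / 9 = 31.0 points/sprint

31.0 points/sprint


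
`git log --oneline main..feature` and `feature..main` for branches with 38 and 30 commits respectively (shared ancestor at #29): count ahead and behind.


Common ancestor: commit #29
feature commits after divergence: 38 - 29 = 9
main commits after divergence: 30 - 29 = 1
feature is 9 commits ahead of main
main is 1 commits ahead of feature

feature ahead: 9, main ahead: 1


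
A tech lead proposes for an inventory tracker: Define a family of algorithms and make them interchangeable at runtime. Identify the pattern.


This matches the Strategy pattern

Strategy


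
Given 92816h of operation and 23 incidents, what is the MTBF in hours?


Formula: MTBF = Total operating time / Number of failures
MTBF = 92816 / 23
MTBF = 4035.48 hours

4035.48 hours


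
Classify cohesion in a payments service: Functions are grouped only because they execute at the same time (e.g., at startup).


Reasoning: Related by timing only
Type: Temporal cohesion

Temporal cohesion


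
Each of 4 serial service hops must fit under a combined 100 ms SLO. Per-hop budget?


Formula: per_stage = total_budget / stages
per_stage = 100 / 4
per_stage = 25.0 ms

25.0 ms


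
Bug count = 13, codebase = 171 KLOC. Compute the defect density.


Defect density = defects / KLOC
Defect density = 13 / 171
Defect density = 0.076 defects/KLOC

0.076 defects/KLOC


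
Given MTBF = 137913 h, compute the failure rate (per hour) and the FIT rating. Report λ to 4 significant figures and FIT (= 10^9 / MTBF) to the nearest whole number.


Formula: λ = 1 / MTBF; FIT = λ × 1e9 = 1e9 / MTBF
λ = 1 / 137913 ≈ 7.251e-06 failures/hour
FIT = 1e9 / 137913 ≈ 7251 failures per 1e9 hours (nearest whole number)

λ = 7.251e-06 /h, FIT = 7251


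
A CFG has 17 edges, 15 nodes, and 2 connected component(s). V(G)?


Formula: V(G) = E - N + 2P
V(G) = 17 - 15 + 2*2
V(G) = 2 + 4
V(G) = 6

6


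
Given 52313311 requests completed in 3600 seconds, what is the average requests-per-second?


Formula: throughput = requests / seconds
throughput = 52313311 / 3600
throughput = 14531.48 requests/second

14531.48 requests/second


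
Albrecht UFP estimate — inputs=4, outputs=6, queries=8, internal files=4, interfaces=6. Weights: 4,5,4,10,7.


UFP = EI*4 + EO*5 + EQ*4 + ILF*10 + EIF*7
UFP = 4*4 + 6*5 + 8*4 + 4*10 + 6*7
UFP = 16 + 30 + 32 + 40 + 42
UFP = 160

160


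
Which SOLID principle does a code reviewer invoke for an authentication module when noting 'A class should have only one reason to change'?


This describes the Single Responsibility Principle (SRP)

Single Responsibility Principle (SRP)


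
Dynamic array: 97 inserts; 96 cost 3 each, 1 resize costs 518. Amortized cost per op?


Formula: Amortized cost = Total cost / Operations
Total cost = (96 * 3) + (1 * 518)
Total cost = 288 + 518 = 806
Amortized = 806 / 97 = 8.3093

8.3093


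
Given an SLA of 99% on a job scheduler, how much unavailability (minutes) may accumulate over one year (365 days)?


Formula: allowed downtime = period * (100 - SLA) / 100
Period (year (365 days)) = 525600 minutes
Unavailability fraction = (100 - 99.0) / 100
Allowed downtime = 525600 * (100 - 99.0) / 100
Allowed downtime = 5256.0 minutes

5256.0 minutes


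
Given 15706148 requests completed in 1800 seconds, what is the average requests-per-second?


Formula: throughput = requests / seconds
throughput = 15706148 / 1800
throughput = 8725.64 requests/second

8725.64 requests/second


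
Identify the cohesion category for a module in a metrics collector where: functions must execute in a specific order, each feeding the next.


Reasoning: Output of one is input to next
Type: Sequential cohesion

Sequential cohesion


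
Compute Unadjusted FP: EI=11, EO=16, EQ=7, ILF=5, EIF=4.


UFP = EI*4 + EO*5 + EQ*4 + ILF*10 + EIF*7
UFP = 11*4 + 16*5 + 7*4 + 5*10 + 4*7
UFP = 44 + 80 + 28 + 50 + 28
UFP = 230

230


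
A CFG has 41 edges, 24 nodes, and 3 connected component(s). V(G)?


Formula: V(G) = E - N + 2P
V(G) = 41 - 24 + 2*3
V(G) = 17 + 6
V(G) = 23

23


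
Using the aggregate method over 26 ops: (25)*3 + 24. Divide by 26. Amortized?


Formula: Amortized cost = Total cost / Operations
Total cost = (25 * 3) + (1 * 24)
Total cost = 75 + 24 = 99
Amortized = 99 / 26 = 3.8077

3.8077


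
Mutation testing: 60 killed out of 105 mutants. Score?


Mutation score = killed / total * 100
Mutation score = 60 / 105 * 100
Mutation score = 57.14%

57.14%


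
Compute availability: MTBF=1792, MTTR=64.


Availability = MTBF / (MTBF + MTTR)
Availability = 1792 / (1792 + 64)
Availability = 1792 / 1856
Availability = 96.5517%

96.5517%


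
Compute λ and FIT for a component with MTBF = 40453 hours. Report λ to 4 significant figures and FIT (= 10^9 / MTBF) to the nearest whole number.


Formula: λ = 1 / MTBF; FIT = λ × 1e9 = 1e9 / MTBF
λ = 1 / 40453 ≈ 2.472e-05 failures/hour
FIT = 1e9 / 40453 ≈ 24720 failures per 1e9 hours (nearest whole number)

λ = 2.472e-05 /h, FIT = 24720


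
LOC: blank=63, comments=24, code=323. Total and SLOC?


Total LOC = blank + comment + code
Total LOC = 63 + 24 + 323 = 410
SLOC (source only) = code = 323

Total LOC: 410, SLOC: 323


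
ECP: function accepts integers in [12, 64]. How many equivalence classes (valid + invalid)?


Valid range: [12, 64]
Class 1: x < 12 — invalid
Class 2: 12 ≤ x ≤ 64 — valid
Class 3: x > 64 — invalid
Total equivalence classes: 3

3 equivalence classes


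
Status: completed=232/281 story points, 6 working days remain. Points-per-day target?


Formula: Required rate = Remaining points / Days left
Remaining = 281 - 232 = 49 points
Required rate = 49 / 6 = 8.17 points/day

8.17 points/day


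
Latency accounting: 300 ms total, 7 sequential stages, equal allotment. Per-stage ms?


Formula: per_stage = total_budget / stages
per_stage = 300 / 7
per_stage = 42.86 ms

42.86 ms


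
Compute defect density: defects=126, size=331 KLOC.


Defect density = defects / KLOC
Defect density = 126 / 331
Defect density = 0.381 defects/KLOC

0.381 defects/KLOC


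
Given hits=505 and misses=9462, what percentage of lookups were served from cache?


Formula: hit rate = hits / (hits + misses) * 100
hit rate = 505 / (505 + 9462) * 100
hit rate = 505 / 9967 * 100
hit rate = 5.07%

5.07%


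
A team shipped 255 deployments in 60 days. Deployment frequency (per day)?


Formula: deployments per day = releases / days
= 255 / 60
= 4.25 deploys/day
(equivalently, 29.75 deploys/week)

4.25 deploys/day


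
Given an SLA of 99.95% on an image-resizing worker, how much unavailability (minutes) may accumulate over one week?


Formula: allowed downtime = period * (100 - SLA) / 100
Period (week) = 10080 minutes
Unavailability fraction = (100 - 99.95) / 100
Allowed downtime = 10080 * (100 - 99.95) / 100
Allowed downtime = 5.04 minutes

5.04 minutes


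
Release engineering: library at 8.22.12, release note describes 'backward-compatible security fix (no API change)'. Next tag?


Current: 8.22.12
Change category: 'backward-compatible security fix (no API change)' → patch bump
SemVer rule: patch bump → increment PATCH (MAJOR and MINOR unchanged)
New: 8.22.13

8.22.13


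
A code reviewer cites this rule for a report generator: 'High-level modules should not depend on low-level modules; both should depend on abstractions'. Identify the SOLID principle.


This describes the Dependency Inversion Principle (DIP)

Dependency Inversion Principle (DIP)


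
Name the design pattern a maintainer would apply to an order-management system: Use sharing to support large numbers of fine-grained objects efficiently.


This matches the Flyweight pattern

Flyweight


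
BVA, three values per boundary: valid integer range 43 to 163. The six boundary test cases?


Range: [43, 163]
Boundaries: just below min, min, min+1, max-1, max, just above max
Values: [42, 43, 44, 162, 163, 164]

[42, 43, 44, 162, 163, 164]


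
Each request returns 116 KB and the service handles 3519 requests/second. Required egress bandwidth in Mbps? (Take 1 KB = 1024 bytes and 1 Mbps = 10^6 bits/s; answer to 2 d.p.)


Formula: Mbps = payload_bytes * RPS * 8 / 1e6
Payload per request = 116 KB = 116 * 1024 = 118784 bytes
Total bytes/sec = 118784 * 3519 = 418000896
Total bits/sec = 418000896 * 8 = 3344007168
Mbps = 3344007168 / 1e6 = 3344.01

3344.01 Mbps


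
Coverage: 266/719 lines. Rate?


Coverage = covered / total * 100
Coverage = 266 / 719 * 100
Coverage = 37.0%

37.0%


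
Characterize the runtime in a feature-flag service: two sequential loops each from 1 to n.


Reasoning: sequential dominates: O(n) + O(n) = O(n)
Complexity: O(n)

O(n)


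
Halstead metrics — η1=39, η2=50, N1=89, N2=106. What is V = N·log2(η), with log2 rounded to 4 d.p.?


Formula: V = N * log2(η), where N = N1 + N2 and η = η1 + η2
η = 39 + 50 = 89
N = 89 + 106 = 195
log2(89) ≈ 6.4757
V = 195 * 6.4757 = 1262.76

1262.76


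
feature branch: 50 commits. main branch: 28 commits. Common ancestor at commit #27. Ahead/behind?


Common ancestor: commit #27
feature commits after divergence: 50 - 27 = 23
main commits after divergence: 28 - 27 = 1
feature is 23 commits ahead of main
main is 1 commits ahead of feature

feature ahead: 23, main ahead: 1


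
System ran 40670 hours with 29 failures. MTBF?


Formula: MTBF = Total operating time / Number of failures
MTBF = 40670 / 29
MTBF = 1402.41 hours

1402.41 hours


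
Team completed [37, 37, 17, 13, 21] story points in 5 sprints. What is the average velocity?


Formula: Avg velocity = Total points / Number of sprints
Points: [37, 37, 17, 13, 21]
Sum = 37 + 37 + 17 + 13 + 21 = 125
Avg velocity = 125 / 5 = 25.0 points/sprint

25.0 points/sprint


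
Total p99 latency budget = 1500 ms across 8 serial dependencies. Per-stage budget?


Formula: per_stage = total_budget / stages
per_stage = 1500 / 8
per_stage = 187.5 ms

187.5 ms


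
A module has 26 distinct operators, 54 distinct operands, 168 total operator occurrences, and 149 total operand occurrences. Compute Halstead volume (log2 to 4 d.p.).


Formula: V = N * log2(η), where N = N1 + N2 and η = η1 + η2
η = 26 + 54 = 80
N = 168 + 149 = 317
log2(80) ≈ 6.3219
V = 317 * 6.3219 = 2004.04

2004.04


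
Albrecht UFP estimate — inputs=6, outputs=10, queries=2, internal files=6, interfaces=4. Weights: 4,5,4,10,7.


UFP = EI*4 + EO*5 + EQ*4 + ILF*10 + EIF*7
UFP = 6*4 + 10*5 + 2*4 + 6*10 + 4*7
UFP = 24 + 50 + 8 + 60 + 28
UFP = 170

170


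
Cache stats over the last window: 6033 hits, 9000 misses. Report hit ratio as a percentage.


Formula: hit rate = hits / (hits + misses) * 100
hit rate = 6033 / (6033 + 9000) * 100
hit rate = 6033 / 15033 * 100
hit rate = 40.13%

40.13%


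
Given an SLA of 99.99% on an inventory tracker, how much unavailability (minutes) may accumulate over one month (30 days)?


Formula: allowed downtime = period * (100 - SLA) / 100
Period (month (30 days)) = 43200 minutes
Unavailability fraction = (100 - 99.99) / 100
Allowed downtime = 43200 * (100 - 99.99) / 100
Allowed downtime = 4.32 minutes

4.32 minutes


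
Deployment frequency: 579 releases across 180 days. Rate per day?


Formula: deployments per day = releases / days
= 579 / 180
= 3.217 deploys/day
(equivalently, 22.52 deploys/week)

3.217 deploys/day


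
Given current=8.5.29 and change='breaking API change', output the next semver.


Current: 8.5.29
Change category: 'breaking API change' → major bump
SemVer rule: major bump → increment MAJOR, reset MINOR and PATCH to 0
New: 9.0.0

9.0.0


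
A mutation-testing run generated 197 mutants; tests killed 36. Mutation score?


Mutation score = killed / total * 100
Mutation score = 36 / 197 * 100
Mutation score = 18.27%

18.27%


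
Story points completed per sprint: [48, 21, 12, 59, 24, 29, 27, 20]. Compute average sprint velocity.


Formula: Avg velocity = Total points / Number of sprints
Points: [48, 21, 12, 59, 24, 29, 27, 20]
Sum = 48 + 21 + 12 + 59 + 24 + 29 + 27 + 20 = 240
Avg velocity = 240 / 8 = 30.0 points/sprint

30.0 points/sprint


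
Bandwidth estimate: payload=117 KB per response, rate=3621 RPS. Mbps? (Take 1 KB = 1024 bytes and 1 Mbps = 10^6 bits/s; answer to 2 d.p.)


Formula: Mbps = payload_bytes * RPS * 8 / 1e6
Payload per request = 117 KB = 117 * 1024 = 119808 bytes
Total bytes/sec = 119808 * 3621 = 433824768
Total bits/sec = 433824768 * 8 = 3470598144
Mbps = 3470598144 / 1e6 = 3470.6

3470.6 Mbps


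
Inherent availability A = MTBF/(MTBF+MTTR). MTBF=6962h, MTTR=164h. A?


Availability = MTBF / (MTBF + MTTR)
Availability = 6962 / (6962 + 164)
Availability = 6962 / 7126
Availability = 97.6986%

97.6986%


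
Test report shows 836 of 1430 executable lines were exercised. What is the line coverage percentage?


Coverage = covered / total * 100
Coverage = 836 / 1430 * 100
Coverage = 58.46%

58.46%


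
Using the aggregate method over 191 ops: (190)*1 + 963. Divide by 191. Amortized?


Formula: Amortized cost = Total cost / Operations
Total cost = (190 * 1) + (1 * 963)
Total cost = 190 + 963 = 1153
Amortized = 1153 / 191 = 6.0366

6.0366


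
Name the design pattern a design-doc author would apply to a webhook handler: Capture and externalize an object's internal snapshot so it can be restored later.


This matches the Memento pattern

Memento


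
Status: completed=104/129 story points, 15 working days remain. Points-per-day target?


Formula: Required rate = Remaining points / Days left
Remaining = 129 - 104 = 25 points
Required rate = 25 / 15 = 1.67 points/day

1.67 points/day


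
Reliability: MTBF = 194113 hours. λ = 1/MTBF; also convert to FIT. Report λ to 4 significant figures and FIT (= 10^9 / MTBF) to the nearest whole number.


Formula: λ = 1 / MTBF; FIT = λ × 1e9 = 1e9 / MTBF
λ = 1 / 194113 ≈ 5.152e-06 failures/hour
FIT = 1e9 / 194113 ≈ 5152 failures per 1e9 hours (nearest whole number)

λ = 5.152e-06 /h, FIT = 5152


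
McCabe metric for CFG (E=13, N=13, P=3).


Formula: V(G) = E - N + 2P
V(G) = 13 - 13 + 2*3
V(G) = 0 + 6
V(G) = 6

6


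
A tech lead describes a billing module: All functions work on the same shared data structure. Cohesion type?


Reasoning: Functions share data
Type: Communicational cohesion

Communicational cohesion


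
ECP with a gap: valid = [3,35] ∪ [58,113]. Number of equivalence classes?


Valid ranges: [3,35] and [58,113]
Class 1: x < 3 — invalid
Class 2: 3 ≤ x ≤ 35 — valid
Class 3: 35 < x < 58 — invalid (gap between ranges)
Class 4: 58 ≤ x ≤ 113 — valid
Class 5: x > 113 — invalid
Total equivalence classes: 5

5 equivalence classes


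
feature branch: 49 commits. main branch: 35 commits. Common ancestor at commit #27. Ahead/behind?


Common ancestor: commit #27
feature commits after divergence: 49 - 27 = 22
main commits after divergence: 35 - 27 = 8
feature is 22 commits ahead of main
main is 8 commits ahead of feature

feature ahead: 22, main ahead: 8


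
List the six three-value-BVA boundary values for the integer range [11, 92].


Range: [11, 92]
Boundaries: just below min, min, min+1, max-1, max, just above max
Values: [10, 11, 12, 91, 92, 93]

[10, 11, 12, 91, 92, 93]


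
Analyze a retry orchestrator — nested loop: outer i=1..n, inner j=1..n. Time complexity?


Reasoning: n iterations times n iterations
Complexity: O(n^2)

O(n^2)


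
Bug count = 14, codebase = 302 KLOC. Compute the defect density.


Defect density = defects / KLOC
Defect density = 14 / 302
Defect density = 0.046 defects/KLOC

0.046 defects/KLOC


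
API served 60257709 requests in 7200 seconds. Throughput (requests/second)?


Formula: throughput = requests / seconds
throughput = 60257709 / 7200
throughput = 8369.13 requests/second

8369.13 requests/second


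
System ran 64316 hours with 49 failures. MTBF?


Formula: MTBF = Total operating time / Number of failures
MTBF = 64316 / 49
MTBF = 1312.57 hours

1312.57 hours


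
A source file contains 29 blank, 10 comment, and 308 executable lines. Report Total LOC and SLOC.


Total LOC = blank + comment + code
Total LOC = 29 + 10 + 308 = 347
SLOC (source only) = code = 308

Total LOC: 347, SLOC: 308


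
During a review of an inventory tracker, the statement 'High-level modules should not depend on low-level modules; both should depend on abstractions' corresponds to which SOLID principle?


This describes the Dependency Inversion Principle (DIP)

Dependency Inversion Principle (DIP)


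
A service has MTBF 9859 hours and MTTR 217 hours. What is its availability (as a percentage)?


Availability = MTBF / (MTBF + MTTR)
Availability = 9859 / (9859 + 217)
Availability = 9859 / 10076
Availability = 97.8464%

97.8464%


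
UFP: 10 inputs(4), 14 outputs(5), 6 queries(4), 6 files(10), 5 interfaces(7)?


UFP = EI*4 + EO*5 + EQ*4 + ILF*10 + EIF*7
UFP = 10*4 + 14*5 + 6*4 + 6*10 + 5*7
UFP = 40 + 70 + 24 + 60 + 35
UFP = 229

229


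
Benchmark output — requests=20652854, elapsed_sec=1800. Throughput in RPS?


Formula: throughput = requests / seconds
throughput = 20652854 / 1800
throughput = 11473.81 requests/second

11473.81 requests/second


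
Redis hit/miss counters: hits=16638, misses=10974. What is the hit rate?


Formula: hit rate = hits / (hits + misses) * 100
hit rate = 16638 / (16638 + 10974) * 100
hit rate = 16638 / 27612 * 100
hit rate = 60.26%

60.26%


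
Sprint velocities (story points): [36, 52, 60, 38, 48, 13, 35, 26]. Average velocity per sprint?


Formula: Avg velocity = Total points / Number of sprints
Points: [36, 52, 60, 38, 48, 13, 35, 26]
Sum = 36 + 52 + 60 + 38 + 48 + 13 + 35 + 26 = 308
Avg velocity = 308 / 8 = 38.5 points/sprint

38.5 points/sprint


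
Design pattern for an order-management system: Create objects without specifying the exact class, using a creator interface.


This matches the Factory Method pattern

Factory Method


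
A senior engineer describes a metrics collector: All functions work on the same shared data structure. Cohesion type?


Reasoning: Functions share data
Type: Communicational cohesion

Communicational cohesion


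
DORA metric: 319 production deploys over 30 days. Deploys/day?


Formula: deployments per day = releases / days
= 319 / 30
= 10.633 deploys/day
(equivalently, 74.43 deploys/week)

10.633 deploys/day


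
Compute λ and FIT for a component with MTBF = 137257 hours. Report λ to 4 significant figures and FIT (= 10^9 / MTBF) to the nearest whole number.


Formula: λ = 1 / MTBF; FIT = λ × 1e9 = 1e9 / MTBF
λ = 1 / 137257 ≈ 7.286e-06 failures/hour
FIT = 1e9 / 137257 ≈ 7286 failures per 1e9 hours (nearest whole number)

λ = 7.286e-06 /h, FIT = 7286


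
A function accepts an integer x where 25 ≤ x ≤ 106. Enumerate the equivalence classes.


Valid range: [25, 106]
Class 1: x < 25 — invalid
Class 2: 25 ≤ x ≤ 106 — valid
Class 3: x > 106 — invalid
Total equivalence classes: 3

3 equivalence classes


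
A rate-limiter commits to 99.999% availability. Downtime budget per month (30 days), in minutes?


Formula: allowed downtime = period * (100 - SLA) / 100
Period (month (30 days)) = 43200 minutes
Unavailability fraction = (100 - 99.999) / 100
Allowed downtime = 43200 * (100 - 99.999) / 100
Allowed downtime = 0.432 minutes

0.432 minutes


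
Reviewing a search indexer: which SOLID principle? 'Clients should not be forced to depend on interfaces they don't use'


This describes the Interface Segregation Principle (ISP)

Interface Segregation Principle (ISP)


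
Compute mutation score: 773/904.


Mutation score = killed / total * 100
Mutation score = 773 / 904 * 100
Mutation score = 85.51%

85.51%


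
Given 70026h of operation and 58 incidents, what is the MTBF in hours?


Formula: MTBF = Total operating time / Number of failures
MTBF = 70026 / 58
MTBF = 1207.34 hours

1207.34 hours


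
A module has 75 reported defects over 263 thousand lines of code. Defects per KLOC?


Defect density = defects / KLOC
Defect density = 75 / 263
Defect density = 0.285 defects/KLOC

0.285 defects/KLOC


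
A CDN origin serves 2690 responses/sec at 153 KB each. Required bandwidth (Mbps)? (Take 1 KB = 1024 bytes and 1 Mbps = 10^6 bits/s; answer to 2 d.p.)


Formula: Mbps = payload_bytes * RPS * 8 / 1e6
Payload per request = 153 KB = 153 * 1024 = 156672 bytes
Total bytes/sec = 156672 * 2690 = 421447680
Total bits/sec = 421447680 * 8 = 3371581440
Mbps = 3371581440 / 1e6 = 3371.58

3371.58 Mbps


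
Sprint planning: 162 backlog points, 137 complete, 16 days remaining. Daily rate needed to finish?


Formula: Required rate = Remaining points / Days left
Remaining = 162 - 137 = 25 points
Required rate = 25 / 16 = 1.56 points/day

1.56 points/day


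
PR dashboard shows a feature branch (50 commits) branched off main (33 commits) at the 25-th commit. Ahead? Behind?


Common ancestor: commit #25
feature commits after divergence: 50 - 25 = 25
main commits after divergence: 33 - 25 = 8
feature is 25 commits ahead of main
main is 8 commits ahead of feature

feature ahead: 25, main ahead: 8


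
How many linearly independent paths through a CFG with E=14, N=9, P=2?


Formula: V(G) = E - N + 2P
V(G) = 14 - 9 + 2*2
V(G) = 5 + 4
V(G) = 9

9


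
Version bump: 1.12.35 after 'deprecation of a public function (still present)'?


Current: 1.12.35
Change category: 'deprecation of a public function (still present)' → minor bump
SemVer rule: minor bump → increment MINOR, reset PATCH to 0 (MAJOR unchanged)
New: 1.13.0

1.13.0


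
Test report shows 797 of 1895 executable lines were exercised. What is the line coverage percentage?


Coverage = covered / total * 100
Coverage = 797 / 1895 * 100
Coverage = 42.06%

42.06%


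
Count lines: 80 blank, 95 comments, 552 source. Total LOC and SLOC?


Total LOC = blank + comment + code
Total LOC = 80 + 95 + 552 = 727
SLOC (source only) = code = 552

Total LOC: 727, SLOC: 552


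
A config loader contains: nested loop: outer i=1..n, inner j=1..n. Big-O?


Reasoning: n iterations times n iterations
Complexity: O(n^2)

O(n^2)


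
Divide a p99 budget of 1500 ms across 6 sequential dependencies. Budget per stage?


Formula: per_stage = total_budget / stages
per_stage = 1500 / 6
per_stage = 250.0 ms

250.0 ms


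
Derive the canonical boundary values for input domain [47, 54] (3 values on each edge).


Range: [47, 54]
Boundaries: just below min, min, min+1, max-1, max, just above max
Values: [46, 47, 48, 53, 54, 55]

[46, 47, 48, 53, 54, 55]


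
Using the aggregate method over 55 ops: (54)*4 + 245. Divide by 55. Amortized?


Formula: Amortized cost = Total cost / Operations
Total cost = (54 * 4) + (1 * 245)
Total cost = 216 + 245 = 461
Amortized = 461 / 55 = 8.3818

8.3818


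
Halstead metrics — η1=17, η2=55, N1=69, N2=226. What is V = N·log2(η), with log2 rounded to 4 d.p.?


Formula: V = N * log2(η), where N = N1 + N2 and η = η1 + η2
η = 17 + 55 = 72
N = 69 + 226 = 295
log2(72) ≈ 6.1699
V = 295 * 6.1699 = 1820.12

1820.12


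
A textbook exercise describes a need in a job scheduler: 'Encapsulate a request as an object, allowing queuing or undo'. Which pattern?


This matches the Command pattern

Command


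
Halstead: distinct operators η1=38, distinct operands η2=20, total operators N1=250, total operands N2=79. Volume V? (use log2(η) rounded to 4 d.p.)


Formula: V = N * log2(η), where N = N1 + N2 and η = η1 + η2
η = 38 + 20 = 58
N = 250 + 79 = 329
log2(58) ≈ 5.8580
V = 329 * 5.8580 = 1927.28

1927.28


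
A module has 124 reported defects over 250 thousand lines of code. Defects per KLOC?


Defect density = defects / KLOC
Defect density = 124 / 250
Defect density = 0.496 defects/KLOC

0.496 defects/KLOC


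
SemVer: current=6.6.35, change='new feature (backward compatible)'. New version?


Current: 6.6.35
Change category: 'new feature (backward compatible)' → minor bump
SemVer rule: minor bump → increment MINOR, reset PATCH to 0 (MAJOR unchanged)
New: 6.7.0

6.7.0


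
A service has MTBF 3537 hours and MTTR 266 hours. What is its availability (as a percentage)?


Availability = MTBF / (MTBF + MTTR)
Availability = 3537 / (3537 + 266)
Availability = 3537 / 3803
Availability = 93.0055%

93.0055%


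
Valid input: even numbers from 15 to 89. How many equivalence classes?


Constraint: even integers in [15, 89]
Class 1: x < 15 — out-of-range invalid
Class 2: x in [15,89] but odd — wrong type invalid
Class 3: x in [15,89] and even — valid
Class 4: x > 89 — out-of-range invalid
Total equivalence classes: 4

4 equivalence classes


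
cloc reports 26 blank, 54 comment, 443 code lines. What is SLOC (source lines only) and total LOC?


Total LOC = blank + comment + code
Total LOC = 26 + 54 + 443 = 523
SLOC (source only) = code = 443

Total LOC: 523, SLOC: 443


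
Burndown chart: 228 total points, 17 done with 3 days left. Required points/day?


Formula: Required rate = Remaining points / Days left
Remaining = 228 - 17 = 211 points
Required rate = 211 / 3 = 70.33 points/day

70.33 points/day


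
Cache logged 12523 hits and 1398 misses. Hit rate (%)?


Formula: hit rate = hits / (hits + misses) * 100
hit rate = 12523 / (12523 + 1398) * 100
hit rate = 12523 / 13921 * 100
hit rate = 89.96%

89.96%


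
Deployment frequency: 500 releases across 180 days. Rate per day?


Formula: deployments per day = releases / days
= 500 / 180
= 2.778 deploys/day
(equivalently, 19.44 deploys/week)

2.778 deploys/day


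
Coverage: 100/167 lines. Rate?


Coverage = covered / total * 100
Coverage = 100 / 167 * 100
Coverage = 59.88%

59.88%


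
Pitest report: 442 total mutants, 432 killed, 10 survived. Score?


Mutation score = killed / total * 100
Mutation score = 432 / 442 * 100
Mutation score = 97.74%

97.74%


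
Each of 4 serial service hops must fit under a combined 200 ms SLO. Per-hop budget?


Formula: per_stage = total_budget / stages
per_stage = 200 / 4
per_stage = 50.0 ms

50.0 ms


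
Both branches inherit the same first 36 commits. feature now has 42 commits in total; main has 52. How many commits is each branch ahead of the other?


Common ancestor: commit #36
feature commits after divergence: 42 - 36 = 6
main commits after divergence: 52 - 36 = 16
feature is 6 commits ahead of main
main is 16 commits ahead of feature

feature ahead: 6, main ahead: 16


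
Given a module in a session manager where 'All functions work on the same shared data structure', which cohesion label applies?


Reasoning: Functions share data
Type: Communicational cohesion

Communicational cohesion


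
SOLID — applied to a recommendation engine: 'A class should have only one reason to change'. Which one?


This describes the Single Responsibility Principle (SRP)

Single Responsibility Principle (SRP)


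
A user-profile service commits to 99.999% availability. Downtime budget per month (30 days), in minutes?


Formula: allowed downtime = period * (100 - SLA) / 100
Period (month (30 days)) = 43200 minutes
Unavailability fraction = (100 - 99.999) / 100
Allowed downtime = 43200 * (100 - 99.999) / 100
Allowed downtime = 0.432 minutes

0.432 minutes


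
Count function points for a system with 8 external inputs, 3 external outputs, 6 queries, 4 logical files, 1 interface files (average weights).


UFP = EI*4 + EO*5 + EQ*4 + ILF*10 + EIF*7
UFP = 8*4 + 3*5 + 6*4 + 4*10 + 1*7
UFP = 32 + 15 + 24 + 40 + 7
UFP = 118

118


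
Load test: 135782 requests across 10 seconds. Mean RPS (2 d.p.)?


Formula: throughput = requests / seconds
throughput = 135782 / 10
throughput = 13578.2 requests/second

13578.2 requests/second


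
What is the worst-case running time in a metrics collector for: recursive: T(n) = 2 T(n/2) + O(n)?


Reasoning: master theorem case 2 (merge-sort recurrence)
Complexity: O(n log n)

O(n log n)


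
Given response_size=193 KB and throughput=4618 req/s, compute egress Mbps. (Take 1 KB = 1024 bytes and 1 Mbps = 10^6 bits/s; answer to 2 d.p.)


Formula: Mbps = payload_bytes * RPS * 8 / 1e6
Payload per request = 193 KB = 193 * 1024 = 197632 bytes
Total bytes/sec = 197632 * 4618 = 912664576
Total bits/sec = 912664576 * 8 = 7301316608
Mbps = 7301316608 / 1e6 = 7301.32

7301.32 Mbps


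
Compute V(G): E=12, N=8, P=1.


Formula: V(G) = E - N + 2P
V(G) = 12 - 8 + 2*1
V(G) = 4 + 2
V(G) = 6

6


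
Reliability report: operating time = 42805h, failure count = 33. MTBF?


Formula: MTBF = Total operating time / Number of failures
MTBF = 42805 / 33
MTBF = 1297.12 hours

1297.12 hours


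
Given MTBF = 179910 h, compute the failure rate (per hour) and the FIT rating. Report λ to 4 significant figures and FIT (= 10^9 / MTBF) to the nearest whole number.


Formula: λ = 1 / MTBF; FIT = λ × 1e9 = 1e9 / MTBF
λ = 1 / 179910 ≈ 5.558e-06 failures/hour
FIT = 1e9 / 179910 ≈ 5558 failures per 1e9 hours (nearest whole number)

λ = 5.558e-06 /h, FIT = 5558


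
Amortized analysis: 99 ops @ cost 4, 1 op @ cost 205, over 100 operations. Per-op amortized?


Formula: Amortized cost = Total cost / Operations
Total cost = (99 * 4) + (1 * 205)
Total cost = 396 + 205 = 601
Amortized = 601 / 100 = 6.01

6.01


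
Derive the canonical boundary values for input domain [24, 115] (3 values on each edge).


Range: [24, 115]
Boundaries: just below min, min, min+1, max-1, max, just above max
Values: [23, 24, 25, 114, 115, 116]

[23, 24, 25, 114, 115, 116]


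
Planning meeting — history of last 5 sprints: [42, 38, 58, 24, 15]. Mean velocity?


Formula: Avg velocity = Total points / Number of sprints
Points: [42, 38, 58, 24, 15]
Sum = 42 + 38 + 58 + 24 + 15 = 177
Avg velocity = 177 / 5 = 35.4 points/sprint

35.4 points/sprint


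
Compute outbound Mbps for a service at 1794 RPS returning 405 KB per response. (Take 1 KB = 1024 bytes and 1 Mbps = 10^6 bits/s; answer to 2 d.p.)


Formula: Mbps = payload_bytes * RPS * 8 / 1e6
Payload per request = 405 KB = 405 * 1024 = 414720 bytes
Total bytes/sec = 414720 * 1794 = 744007680
Total bits/sec = 744007680 * 8 = 5952061440
Mbps = 5952061440 / 1e6 = 5952.06

5952.06 Mbps


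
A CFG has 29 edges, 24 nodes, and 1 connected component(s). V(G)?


Formula: V(G) = E - N + 2P
V(G) = 29 - 24 + 2*1
V(G) = 5 + 2
V(G) = 7

7


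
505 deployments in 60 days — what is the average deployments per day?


Formula: deployments per day = releases / days
= 505 / 60
= 8.417 deploys/day
(equivalently, 58.92 deploys/week)

8.417 deploys/day


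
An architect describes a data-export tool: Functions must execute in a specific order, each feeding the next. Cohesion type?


Reasoning: Output of one is input to next
Type: Sequential cohesion

Sequential cohesion


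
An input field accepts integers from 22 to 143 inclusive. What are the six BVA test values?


Range: [22, 143]
Boundaries: just below min, min, min+1, max-1, max, just above max
Values: [21, 22, 23, 142, 143, 144]

[21, 22, 23, 142, 143, 144]


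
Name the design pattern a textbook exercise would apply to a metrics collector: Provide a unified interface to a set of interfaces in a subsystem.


This matches the Facade pattern

Facade


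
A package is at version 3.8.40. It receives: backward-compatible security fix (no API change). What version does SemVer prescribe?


Current: 3.8.40
Change category: 'backward-compatible security fix (no API change)' → patch bump
SemVer rule: patch bump → increment PATCH (MAJOR and MINOR unchanged)
New: 3.8.41

3.8.41


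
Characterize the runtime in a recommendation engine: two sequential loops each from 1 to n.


Reasoning: sequential dominates: O(n) + O(n) = O(n)
Complexity: O(n)

O(n)


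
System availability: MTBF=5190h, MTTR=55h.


Availability = MTBF / (MTBF + MTTR)
Availability = 5190 / (5190 + 55)
Availability = 5190 / 5245
Availability = 98.9514%

98.9514%


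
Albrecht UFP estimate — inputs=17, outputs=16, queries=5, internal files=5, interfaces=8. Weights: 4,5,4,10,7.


UFP = EI*4 + EO*5 + EQ*4 + ILF*10 + EIF*7
UFP = 17*4 + 16*5 + 5*4 + 5*10 + 8*7
UFP = 68 + 80 + 20 + 50 + 56
UFP = 274

274


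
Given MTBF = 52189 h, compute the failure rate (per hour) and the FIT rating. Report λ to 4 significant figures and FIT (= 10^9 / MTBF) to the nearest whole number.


Formula: λ = 1 / MTBF; FIT = λ × 1e9 = 1e9 / MTBF
λ = 1 / 52189 ≈ 1.916e-05 failures/hour
FIT = 1e9 / 52189 ≈ 19161 failures per 1e9 hours (nearest whole number)

λ = 1.916e-05 /h, FIT = 19161
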